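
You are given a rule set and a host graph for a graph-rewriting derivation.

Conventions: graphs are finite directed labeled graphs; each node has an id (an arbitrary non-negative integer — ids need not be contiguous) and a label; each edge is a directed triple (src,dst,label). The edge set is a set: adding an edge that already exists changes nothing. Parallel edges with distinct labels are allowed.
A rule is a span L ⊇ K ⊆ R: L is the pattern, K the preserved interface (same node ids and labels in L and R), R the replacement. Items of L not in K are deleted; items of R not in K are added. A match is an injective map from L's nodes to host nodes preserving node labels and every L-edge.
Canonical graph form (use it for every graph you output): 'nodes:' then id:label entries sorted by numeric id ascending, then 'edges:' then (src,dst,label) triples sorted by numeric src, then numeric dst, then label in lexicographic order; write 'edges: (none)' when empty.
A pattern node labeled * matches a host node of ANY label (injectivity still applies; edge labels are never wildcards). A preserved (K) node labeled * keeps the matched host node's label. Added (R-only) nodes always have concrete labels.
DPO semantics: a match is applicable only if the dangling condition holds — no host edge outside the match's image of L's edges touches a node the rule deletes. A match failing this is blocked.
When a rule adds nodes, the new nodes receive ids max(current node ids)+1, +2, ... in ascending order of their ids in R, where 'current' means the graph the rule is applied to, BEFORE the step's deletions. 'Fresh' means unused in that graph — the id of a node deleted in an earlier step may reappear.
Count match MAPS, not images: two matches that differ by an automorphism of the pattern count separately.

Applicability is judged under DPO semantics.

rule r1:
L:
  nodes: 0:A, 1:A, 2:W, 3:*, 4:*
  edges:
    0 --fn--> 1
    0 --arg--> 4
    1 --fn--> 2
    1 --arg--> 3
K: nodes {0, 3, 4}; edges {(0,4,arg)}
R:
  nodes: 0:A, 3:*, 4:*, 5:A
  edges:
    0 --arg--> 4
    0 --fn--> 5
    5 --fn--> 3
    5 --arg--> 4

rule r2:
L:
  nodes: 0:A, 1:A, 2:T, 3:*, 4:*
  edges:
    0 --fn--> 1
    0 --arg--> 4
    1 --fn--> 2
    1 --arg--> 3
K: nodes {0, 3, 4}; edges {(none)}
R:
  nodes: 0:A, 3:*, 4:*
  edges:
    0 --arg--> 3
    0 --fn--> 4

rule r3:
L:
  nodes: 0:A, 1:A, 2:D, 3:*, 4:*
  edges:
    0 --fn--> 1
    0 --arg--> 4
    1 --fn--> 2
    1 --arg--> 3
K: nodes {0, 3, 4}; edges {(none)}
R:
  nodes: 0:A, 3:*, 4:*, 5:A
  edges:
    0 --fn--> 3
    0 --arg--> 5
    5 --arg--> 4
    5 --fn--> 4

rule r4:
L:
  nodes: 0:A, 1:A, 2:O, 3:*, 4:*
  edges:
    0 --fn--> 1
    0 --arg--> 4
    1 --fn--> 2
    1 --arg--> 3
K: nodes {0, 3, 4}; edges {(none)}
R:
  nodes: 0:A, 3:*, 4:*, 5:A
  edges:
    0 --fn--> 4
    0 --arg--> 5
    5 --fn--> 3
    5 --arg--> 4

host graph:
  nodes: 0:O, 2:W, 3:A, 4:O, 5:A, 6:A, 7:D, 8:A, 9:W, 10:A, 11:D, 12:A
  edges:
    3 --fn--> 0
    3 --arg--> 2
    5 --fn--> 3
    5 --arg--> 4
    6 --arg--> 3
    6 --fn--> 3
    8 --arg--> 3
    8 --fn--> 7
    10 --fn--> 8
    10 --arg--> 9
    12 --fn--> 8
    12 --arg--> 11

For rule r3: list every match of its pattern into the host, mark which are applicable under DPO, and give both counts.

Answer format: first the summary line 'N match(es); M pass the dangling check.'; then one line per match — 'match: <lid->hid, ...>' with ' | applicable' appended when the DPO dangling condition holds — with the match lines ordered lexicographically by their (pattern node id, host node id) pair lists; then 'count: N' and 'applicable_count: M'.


2 match(es); 0 pass the dangling check.
match: 0->10, 1->8, 2->7, 3->3, 4->9
match: 0->12, 1->8, 2->7, 3->3, 4->11
count: 2
applicable_count: 0


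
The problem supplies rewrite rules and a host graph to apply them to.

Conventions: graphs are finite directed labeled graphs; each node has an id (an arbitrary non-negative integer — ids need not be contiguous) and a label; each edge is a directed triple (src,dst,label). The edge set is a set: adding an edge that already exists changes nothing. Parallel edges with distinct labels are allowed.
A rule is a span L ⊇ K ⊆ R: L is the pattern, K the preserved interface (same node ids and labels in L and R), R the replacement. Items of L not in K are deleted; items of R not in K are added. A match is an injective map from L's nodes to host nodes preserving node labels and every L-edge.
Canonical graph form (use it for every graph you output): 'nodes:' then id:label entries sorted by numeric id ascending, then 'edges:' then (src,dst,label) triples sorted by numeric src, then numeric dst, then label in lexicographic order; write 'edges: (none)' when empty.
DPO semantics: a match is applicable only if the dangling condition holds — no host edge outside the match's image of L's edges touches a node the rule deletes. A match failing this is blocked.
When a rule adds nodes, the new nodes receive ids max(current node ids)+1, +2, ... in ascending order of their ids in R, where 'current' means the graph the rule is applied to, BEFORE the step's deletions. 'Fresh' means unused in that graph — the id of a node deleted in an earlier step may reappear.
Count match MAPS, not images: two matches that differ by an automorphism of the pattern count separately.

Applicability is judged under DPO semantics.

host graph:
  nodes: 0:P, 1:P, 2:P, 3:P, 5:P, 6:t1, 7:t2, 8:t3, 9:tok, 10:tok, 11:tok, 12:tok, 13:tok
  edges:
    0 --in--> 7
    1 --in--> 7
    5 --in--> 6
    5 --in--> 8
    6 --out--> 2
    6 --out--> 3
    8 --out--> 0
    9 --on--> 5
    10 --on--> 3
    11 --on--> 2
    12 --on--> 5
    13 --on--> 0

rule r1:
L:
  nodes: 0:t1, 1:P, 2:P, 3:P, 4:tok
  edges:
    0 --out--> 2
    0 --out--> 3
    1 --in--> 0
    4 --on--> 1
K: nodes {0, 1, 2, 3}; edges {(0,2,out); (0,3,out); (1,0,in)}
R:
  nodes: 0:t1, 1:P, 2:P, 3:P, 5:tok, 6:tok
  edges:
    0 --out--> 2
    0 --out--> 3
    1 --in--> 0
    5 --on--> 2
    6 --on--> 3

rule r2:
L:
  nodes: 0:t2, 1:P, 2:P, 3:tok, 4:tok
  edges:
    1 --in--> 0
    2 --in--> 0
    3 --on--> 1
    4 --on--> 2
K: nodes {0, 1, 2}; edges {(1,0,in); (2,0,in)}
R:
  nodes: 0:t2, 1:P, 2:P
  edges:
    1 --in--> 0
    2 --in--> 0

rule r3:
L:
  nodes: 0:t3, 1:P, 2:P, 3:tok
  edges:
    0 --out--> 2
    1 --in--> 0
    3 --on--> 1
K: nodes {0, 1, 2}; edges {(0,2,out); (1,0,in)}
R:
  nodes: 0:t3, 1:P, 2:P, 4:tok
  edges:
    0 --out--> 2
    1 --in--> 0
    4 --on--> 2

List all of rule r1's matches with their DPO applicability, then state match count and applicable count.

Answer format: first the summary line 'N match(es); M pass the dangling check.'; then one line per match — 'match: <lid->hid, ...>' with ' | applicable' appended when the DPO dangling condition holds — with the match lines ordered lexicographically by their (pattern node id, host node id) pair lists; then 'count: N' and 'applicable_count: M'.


4 match(es); 4 pass the dangling check.
match: 0->6, 1->5, 2->2, 3->3, 4->9 | applicable
match: 0->6, 1->5, 2->2, 3->3, 4->12 | applicable
match: 0->6, 1->5, 2->3, 3->2, 4->9 | applicable
match: 0->6, 1->5, 2->3, 3->2, 4->12 | applicable
count: 4
applicable_count: 4


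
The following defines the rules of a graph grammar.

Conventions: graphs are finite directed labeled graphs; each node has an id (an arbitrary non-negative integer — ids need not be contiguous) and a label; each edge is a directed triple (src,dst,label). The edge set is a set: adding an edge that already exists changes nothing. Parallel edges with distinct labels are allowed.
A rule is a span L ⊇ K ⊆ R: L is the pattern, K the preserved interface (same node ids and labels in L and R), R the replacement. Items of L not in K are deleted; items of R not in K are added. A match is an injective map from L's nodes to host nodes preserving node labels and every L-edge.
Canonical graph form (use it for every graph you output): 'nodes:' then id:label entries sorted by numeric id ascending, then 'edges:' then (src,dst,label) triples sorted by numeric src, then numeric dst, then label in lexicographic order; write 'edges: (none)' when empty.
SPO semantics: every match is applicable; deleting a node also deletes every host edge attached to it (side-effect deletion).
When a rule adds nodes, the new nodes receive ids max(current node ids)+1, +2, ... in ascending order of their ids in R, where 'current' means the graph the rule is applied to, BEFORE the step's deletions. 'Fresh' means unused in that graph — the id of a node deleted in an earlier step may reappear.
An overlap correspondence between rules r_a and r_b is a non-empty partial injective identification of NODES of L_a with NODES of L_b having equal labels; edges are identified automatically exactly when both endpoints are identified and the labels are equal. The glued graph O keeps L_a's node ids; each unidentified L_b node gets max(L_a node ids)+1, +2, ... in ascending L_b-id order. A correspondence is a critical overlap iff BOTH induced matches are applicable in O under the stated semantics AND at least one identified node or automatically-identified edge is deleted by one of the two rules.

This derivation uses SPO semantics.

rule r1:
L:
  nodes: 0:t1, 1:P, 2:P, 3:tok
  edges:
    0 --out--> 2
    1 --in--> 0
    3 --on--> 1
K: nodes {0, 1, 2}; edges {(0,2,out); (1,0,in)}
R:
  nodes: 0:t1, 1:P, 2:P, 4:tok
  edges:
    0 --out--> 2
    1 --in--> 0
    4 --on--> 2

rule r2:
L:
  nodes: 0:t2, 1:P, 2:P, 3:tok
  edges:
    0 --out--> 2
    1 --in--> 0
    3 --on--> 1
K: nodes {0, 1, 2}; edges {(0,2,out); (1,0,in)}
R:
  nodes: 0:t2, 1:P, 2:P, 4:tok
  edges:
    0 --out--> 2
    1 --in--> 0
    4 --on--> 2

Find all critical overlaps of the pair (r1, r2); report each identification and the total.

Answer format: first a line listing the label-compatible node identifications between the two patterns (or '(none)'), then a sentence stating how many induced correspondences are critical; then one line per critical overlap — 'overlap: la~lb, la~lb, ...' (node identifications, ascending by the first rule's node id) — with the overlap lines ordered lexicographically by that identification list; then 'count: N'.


label-compatible node identifications between L(r1) and L(r2): 1~1, 1~2, 2~1, 2~2, 3~3
7 of the induced correspondences are critical overlaps of r1 and r2.
overlap: 1~1, 2~2, 3~3
overlap: 1~1, 3~3
overlap: 1~2, 2~1, 3~3
overlap: 1~2, 3~3
overlap: 2~1, 3~3
overlap: 2~2, 3~3
overlap: 3~3
count: 7


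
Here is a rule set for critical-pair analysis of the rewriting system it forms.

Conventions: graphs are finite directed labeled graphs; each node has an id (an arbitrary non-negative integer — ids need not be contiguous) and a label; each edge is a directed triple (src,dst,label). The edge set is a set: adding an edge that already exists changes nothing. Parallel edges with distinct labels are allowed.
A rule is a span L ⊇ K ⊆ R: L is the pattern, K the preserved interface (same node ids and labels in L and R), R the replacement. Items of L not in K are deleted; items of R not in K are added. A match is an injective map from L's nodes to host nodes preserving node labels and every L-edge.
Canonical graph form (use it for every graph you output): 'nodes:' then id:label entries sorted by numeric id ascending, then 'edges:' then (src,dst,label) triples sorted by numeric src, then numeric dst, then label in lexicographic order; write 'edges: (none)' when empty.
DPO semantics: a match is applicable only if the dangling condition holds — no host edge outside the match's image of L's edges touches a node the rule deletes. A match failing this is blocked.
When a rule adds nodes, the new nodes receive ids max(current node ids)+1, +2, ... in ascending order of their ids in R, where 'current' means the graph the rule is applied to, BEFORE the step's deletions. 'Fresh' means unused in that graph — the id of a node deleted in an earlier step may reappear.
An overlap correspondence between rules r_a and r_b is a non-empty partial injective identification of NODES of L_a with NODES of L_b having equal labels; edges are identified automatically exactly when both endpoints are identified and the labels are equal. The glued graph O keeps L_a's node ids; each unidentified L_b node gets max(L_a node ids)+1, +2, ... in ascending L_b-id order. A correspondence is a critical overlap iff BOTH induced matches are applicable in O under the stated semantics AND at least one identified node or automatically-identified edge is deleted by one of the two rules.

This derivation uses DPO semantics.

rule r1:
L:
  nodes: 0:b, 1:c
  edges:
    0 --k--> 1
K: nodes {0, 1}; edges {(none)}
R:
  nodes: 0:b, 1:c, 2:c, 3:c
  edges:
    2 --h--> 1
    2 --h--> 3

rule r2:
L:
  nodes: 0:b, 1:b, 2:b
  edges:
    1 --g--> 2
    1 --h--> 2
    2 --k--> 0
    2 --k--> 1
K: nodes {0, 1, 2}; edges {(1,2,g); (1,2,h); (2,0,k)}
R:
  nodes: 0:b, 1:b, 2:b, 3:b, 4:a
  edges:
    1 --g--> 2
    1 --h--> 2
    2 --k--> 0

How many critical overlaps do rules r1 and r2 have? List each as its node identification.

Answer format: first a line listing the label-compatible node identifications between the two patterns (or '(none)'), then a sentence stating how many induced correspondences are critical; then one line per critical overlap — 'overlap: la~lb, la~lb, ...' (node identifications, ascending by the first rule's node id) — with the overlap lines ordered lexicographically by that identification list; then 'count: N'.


label-compatible node identifications between L(r1) and L(r2): 0~0, 0~1, 0~2
0 of the induced correspondences are critical overlaps of r1 and r2.
count: 0


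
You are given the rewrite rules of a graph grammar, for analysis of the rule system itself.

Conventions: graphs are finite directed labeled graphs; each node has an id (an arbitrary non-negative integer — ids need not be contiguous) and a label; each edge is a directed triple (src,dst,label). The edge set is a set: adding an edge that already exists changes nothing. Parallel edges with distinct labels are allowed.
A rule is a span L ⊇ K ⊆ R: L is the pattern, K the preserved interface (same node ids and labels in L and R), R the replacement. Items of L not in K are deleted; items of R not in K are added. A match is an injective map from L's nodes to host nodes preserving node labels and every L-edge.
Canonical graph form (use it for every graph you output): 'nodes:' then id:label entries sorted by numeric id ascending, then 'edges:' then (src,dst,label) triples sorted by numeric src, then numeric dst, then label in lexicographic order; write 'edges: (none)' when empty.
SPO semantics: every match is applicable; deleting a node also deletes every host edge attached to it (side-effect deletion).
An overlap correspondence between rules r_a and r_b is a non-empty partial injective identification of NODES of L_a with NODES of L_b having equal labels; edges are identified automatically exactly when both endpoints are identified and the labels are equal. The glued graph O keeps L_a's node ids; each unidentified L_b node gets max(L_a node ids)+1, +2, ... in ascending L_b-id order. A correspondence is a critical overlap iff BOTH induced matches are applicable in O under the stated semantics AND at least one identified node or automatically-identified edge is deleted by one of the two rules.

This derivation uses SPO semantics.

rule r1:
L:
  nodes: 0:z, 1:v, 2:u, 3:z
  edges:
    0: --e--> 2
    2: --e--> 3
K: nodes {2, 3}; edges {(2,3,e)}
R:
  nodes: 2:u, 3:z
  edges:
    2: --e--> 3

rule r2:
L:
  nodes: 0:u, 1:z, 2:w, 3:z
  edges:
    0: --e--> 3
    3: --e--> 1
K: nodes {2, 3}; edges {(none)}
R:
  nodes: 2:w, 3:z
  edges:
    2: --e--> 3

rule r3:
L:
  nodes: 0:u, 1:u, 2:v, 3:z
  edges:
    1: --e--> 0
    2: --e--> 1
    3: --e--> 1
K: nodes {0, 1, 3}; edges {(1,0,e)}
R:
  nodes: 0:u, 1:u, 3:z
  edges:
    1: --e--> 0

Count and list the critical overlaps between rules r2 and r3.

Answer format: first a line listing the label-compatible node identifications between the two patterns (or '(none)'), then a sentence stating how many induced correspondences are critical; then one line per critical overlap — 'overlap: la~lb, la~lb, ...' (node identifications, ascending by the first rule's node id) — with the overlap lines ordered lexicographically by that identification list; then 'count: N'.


label-compatible node identifications between L(r2) and L(r3): 0~0, 0~1, 1~3, 3~3
7 of the induced correspondences are critical overlaps of r2 and r3.
overlap: 0~0
overlap: 0~0, 1~3
overlap: 0~0, 3~3
overlap: 0~1
overlap: 0~1, 1~3
overlap: 0~1, 3~3
overlap: 1~3
count: 7


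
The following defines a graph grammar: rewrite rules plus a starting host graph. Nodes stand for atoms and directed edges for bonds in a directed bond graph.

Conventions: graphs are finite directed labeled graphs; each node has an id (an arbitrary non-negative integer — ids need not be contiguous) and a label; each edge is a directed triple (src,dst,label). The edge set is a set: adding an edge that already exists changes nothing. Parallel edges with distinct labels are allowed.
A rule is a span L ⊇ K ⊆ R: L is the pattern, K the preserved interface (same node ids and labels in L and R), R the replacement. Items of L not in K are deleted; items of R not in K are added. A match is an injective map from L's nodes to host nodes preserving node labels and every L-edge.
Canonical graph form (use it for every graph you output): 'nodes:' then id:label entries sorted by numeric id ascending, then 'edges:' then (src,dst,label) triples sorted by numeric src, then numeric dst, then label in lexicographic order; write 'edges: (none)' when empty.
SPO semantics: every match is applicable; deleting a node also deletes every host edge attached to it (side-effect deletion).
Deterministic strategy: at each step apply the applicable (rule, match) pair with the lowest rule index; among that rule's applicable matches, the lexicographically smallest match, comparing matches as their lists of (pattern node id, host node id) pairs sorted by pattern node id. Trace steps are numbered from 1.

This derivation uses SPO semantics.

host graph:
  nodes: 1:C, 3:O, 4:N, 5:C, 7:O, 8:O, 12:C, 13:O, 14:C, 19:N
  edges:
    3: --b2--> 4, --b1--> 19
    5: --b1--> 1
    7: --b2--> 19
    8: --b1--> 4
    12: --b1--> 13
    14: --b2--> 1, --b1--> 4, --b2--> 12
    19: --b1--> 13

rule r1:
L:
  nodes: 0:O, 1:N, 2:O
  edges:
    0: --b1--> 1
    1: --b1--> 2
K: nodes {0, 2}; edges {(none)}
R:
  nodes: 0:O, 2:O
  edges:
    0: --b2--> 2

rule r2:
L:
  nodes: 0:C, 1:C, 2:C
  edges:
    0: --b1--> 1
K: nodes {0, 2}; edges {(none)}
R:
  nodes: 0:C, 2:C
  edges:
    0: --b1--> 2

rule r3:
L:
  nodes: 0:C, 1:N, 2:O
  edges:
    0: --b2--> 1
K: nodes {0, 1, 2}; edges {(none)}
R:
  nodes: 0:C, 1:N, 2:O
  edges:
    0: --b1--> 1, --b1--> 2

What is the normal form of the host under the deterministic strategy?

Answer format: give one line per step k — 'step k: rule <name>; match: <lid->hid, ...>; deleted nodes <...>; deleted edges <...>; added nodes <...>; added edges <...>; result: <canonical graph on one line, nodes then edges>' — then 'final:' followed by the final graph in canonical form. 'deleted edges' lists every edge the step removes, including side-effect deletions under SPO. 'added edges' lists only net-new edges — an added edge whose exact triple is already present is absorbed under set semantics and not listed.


step 1: rule r1; match: 0->3, 1->19, 2->13; deleted nodes 19; deleted edges (3,19,b1); (7,19,b2); (19,13,b1); added nodes (none); added edges (3,13,b2); result: nodes: 1:C, 3:O, 4:N, 5:C, 7:O, 8:O, 12:C, 13:O, 14:C edges: (3,4,b2); (3,13,b2); (5,1,b1); (8,4,b1); (12,13,b1); (14,1,b2); (14,4,b1); (14,12,b2)
step 2: rule r2; match: 0->5, 1->1, 2->12; deleted nodes 1; deleted edges (5,1,b1); (14,1,b2); added nodes (none); added edges (5,12,b1); result: nodes: 3:O, 4:N, 5:C, 7:O, 8:O, 12:C, 13:O, 14:C edges: (3,4,b2); (3,13,b2); (5,12,b1); (8,4,b1); (12,13,b1); (14,4,b1); (14,12,b2)
step 3: rule r2; match: 0->5, 1->12, 2->14; deleted nodes 12; deleted edges (5,12,b1); (12,13,b1); (14,12,b2); added nodes (none); added edges (5,14,b1); result: nodes: 3:O, 4:N, 5:C, 7:O, 8:O, 13:O, 14:C edges: (3,4,b2); (3,13,b2); (5,14,b1); (8,4,b1); (14,4,b1)
final:
nodes: 3:O, 4:N, 5:C, 7:O, 8:O, 13:O, 14:C
edges: (3,4,b2); (3,13,b2); (5,14,b1); (8,4,b1); (14,4,b1)


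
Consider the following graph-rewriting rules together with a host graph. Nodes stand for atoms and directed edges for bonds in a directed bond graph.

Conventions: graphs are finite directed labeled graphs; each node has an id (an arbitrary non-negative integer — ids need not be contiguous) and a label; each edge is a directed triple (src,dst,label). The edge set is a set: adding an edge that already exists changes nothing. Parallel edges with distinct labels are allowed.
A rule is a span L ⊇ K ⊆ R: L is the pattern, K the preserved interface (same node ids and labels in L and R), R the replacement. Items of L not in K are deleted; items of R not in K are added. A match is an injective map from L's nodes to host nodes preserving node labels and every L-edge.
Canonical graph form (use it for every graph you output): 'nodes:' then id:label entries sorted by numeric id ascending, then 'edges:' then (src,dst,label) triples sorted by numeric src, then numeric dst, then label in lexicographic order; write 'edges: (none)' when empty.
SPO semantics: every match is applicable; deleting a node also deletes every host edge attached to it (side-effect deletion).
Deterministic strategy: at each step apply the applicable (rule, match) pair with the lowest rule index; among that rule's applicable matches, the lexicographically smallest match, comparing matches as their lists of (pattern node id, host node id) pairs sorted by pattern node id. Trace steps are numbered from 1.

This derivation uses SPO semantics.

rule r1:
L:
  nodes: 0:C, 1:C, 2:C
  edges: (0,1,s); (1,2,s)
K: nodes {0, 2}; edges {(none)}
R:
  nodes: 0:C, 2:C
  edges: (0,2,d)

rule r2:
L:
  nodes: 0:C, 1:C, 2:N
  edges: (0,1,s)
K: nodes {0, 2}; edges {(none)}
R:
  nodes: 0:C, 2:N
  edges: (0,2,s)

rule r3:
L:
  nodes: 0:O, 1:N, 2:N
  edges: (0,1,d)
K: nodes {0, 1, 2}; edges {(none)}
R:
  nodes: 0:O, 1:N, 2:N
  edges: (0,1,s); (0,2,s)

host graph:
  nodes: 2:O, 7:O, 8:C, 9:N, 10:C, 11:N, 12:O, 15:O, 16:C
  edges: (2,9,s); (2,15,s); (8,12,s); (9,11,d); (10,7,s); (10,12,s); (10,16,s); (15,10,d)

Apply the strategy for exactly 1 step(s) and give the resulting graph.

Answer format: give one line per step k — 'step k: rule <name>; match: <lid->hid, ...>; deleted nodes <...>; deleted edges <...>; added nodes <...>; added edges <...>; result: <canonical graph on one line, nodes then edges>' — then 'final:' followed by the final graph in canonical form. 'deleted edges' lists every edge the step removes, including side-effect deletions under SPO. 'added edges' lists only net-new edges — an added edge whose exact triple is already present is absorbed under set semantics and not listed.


step 1: rule r2; match: 0->10, 1->16, 2->9; deleted nodes 16; deleted edges (10,16,s); added nodes (none); added edges (10,9,s); result: nodes: 2:O, 7:O, 8:C, 9:N, 10:C, 11:N, 12:O, 15:O edges: (2,9,s); (2,15,s); (8,12,s); (9,11,d); (10,7,s); (10,9,s); (10,12,s); (15,10,d)
final:
nodes: 2:O, 7:O, 8:C, 9:N, 10:C, 11:N, 12:O, 15:O
edges: (2,9,s); (2,15,s); (8,12,s); (9,11,d); (10,7,s); (10,9,s); (10,12,s); (15,10,d)


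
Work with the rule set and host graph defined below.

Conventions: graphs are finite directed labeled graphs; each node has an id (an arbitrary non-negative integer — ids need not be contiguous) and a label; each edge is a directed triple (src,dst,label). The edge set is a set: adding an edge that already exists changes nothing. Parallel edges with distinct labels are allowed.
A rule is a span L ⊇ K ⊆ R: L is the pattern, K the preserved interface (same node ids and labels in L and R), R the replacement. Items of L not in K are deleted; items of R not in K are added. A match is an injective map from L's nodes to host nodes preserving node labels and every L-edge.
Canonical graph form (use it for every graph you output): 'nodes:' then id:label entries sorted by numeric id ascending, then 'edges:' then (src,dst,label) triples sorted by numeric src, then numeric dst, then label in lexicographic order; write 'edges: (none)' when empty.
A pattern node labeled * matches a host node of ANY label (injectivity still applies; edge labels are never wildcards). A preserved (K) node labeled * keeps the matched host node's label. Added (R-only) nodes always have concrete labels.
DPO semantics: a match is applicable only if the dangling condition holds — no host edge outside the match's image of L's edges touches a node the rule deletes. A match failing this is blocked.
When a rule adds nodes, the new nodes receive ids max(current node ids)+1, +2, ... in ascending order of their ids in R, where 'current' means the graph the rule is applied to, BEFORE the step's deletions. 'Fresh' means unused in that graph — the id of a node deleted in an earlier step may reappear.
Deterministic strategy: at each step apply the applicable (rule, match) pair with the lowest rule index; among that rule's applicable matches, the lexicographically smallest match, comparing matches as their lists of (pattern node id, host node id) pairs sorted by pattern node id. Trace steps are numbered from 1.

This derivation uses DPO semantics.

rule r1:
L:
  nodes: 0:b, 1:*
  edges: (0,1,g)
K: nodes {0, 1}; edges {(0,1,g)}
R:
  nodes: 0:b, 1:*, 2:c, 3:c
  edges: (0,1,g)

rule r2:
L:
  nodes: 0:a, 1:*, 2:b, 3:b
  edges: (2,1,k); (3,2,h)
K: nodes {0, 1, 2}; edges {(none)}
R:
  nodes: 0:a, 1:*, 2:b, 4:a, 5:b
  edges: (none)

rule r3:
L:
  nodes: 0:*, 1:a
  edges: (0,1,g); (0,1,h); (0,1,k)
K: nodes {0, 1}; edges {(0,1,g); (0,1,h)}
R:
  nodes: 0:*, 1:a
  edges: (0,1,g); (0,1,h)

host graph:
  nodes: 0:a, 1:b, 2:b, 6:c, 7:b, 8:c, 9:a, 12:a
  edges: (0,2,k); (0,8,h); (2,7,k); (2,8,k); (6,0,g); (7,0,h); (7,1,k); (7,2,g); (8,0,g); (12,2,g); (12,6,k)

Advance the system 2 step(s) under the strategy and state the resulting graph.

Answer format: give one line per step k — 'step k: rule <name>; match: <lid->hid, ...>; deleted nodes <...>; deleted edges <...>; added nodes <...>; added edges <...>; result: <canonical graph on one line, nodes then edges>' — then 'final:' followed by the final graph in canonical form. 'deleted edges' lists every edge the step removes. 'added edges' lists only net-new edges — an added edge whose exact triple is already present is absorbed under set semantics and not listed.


step 1: rule r1; match: 0->7, 1->2; deleted nodes (none); deleted edges (none); added nodes 13, 14; added edges (none); result: nodes: 0:a, 1:b, 2:b, 6:c, 7:b, 8:c, 9:a, 12:a, 13:c, 14:c edges: (0,2,k); (0,8,h); (2,7,k); (2,8,k); (6,0,g); (7,0,h); (7,1,k); (7,2,g); (8,0,g); (12,2,g); (12,6,k)
step 2: rule r1; match: 0->7, 1->2; deleted nodes (none); deleted edges (none); added nodes 15, 16; added edges (none); result: nodes: 0:a, 1:b, 2:b, 6:c, 7:b, 8:c, 9:a, 12:a, 13:c, 14:c, 15:c, 16:c edges: (0,2,k); (0,8,h); (2,7,k); (2,8,k); (6,0,g); (7,0,h); (7,1,k); (7,2,g); (8,0,g); (12,2,g); (12,6,k)
final:
nodes: 0:a, 1:b, 2:b, 6:c, 7:b, 8:c, 9:a, 12:a, 13:c, 14:c, 15:c, 16:c
edges: (0,2,k); (0,8,h); (2,7,k); (2,8,k); (6,0,g); (7,0,h); (7,1,k); (7,2,g); (8,0,g); (12,2,g); (12,6,k)


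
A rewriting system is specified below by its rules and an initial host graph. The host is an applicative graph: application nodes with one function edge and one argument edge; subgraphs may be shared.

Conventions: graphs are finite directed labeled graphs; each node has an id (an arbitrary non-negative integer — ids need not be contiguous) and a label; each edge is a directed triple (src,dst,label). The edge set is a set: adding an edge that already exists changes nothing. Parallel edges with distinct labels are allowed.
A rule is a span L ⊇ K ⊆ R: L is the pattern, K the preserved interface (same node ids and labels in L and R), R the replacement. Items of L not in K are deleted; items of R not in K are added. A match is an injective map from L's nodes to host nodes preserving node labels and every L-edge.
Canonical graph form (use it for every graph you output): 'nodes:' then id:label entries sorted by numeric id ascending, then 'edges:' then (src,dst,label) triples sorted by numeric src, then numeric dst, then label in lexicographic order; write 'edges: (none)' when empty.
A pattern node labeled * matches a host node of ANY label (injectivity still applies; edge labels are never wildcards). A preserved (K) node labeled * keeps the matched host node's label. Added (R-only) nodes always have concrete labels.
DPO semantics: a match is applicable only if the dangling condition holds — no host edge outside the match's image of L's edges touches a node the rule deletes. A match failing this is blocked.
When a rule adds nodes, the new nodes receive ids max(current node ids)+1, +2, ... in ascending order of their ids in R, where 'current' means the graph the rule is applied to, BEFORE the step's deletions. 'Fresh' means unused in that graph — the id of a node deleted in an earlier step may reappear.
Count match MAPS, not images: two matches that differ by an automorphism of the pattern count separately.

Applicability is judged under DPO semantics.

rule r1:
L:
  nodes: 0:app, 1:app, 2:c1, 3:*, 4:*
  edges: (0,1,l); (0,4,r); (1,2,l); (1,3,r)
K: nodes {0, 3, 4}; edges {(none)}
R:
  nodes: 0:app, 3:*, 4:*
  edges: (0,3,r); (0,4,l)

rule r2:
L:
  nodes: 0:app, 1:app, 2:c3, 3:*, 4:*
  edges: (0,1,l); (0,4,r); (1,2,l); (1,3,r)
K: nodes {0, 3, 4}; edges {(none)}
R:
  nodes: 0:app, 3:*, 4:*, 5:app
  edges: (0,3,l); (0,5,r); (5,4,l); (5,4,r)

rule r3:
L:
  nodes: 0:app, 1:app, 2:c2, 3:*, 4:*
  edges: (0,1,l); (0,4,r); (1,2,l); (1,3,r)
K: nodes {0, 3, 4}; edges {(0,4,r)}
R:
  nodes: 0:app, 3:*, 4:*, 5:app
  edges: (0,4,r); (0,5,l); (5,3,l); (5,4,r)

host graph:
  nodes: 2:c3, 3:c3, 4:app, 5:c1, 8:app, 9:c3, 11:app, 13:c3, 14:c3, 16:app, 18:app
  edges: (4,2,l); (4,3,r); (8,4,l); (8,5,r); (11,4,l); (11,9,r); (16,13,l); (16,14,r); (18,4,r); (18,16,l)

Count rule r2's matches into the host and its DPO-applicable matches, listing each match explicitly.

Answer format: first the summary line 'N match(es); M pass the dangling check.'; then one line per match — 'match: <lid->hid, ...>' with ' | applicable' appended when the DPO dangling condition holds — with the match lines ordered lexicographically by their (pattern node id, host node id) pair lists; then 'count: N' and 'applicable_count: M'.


3 match(es); 1 pass the dangling check.
match: 0->8, 1->4, 2->2, 3->3, 4->5
match: 0->11, 1->4, 2->2, 3->3, 4->9
match: 0->18, 1->16, 2->13, 3->14, 4->4 | applicable
count: 3
applicable_count: 1


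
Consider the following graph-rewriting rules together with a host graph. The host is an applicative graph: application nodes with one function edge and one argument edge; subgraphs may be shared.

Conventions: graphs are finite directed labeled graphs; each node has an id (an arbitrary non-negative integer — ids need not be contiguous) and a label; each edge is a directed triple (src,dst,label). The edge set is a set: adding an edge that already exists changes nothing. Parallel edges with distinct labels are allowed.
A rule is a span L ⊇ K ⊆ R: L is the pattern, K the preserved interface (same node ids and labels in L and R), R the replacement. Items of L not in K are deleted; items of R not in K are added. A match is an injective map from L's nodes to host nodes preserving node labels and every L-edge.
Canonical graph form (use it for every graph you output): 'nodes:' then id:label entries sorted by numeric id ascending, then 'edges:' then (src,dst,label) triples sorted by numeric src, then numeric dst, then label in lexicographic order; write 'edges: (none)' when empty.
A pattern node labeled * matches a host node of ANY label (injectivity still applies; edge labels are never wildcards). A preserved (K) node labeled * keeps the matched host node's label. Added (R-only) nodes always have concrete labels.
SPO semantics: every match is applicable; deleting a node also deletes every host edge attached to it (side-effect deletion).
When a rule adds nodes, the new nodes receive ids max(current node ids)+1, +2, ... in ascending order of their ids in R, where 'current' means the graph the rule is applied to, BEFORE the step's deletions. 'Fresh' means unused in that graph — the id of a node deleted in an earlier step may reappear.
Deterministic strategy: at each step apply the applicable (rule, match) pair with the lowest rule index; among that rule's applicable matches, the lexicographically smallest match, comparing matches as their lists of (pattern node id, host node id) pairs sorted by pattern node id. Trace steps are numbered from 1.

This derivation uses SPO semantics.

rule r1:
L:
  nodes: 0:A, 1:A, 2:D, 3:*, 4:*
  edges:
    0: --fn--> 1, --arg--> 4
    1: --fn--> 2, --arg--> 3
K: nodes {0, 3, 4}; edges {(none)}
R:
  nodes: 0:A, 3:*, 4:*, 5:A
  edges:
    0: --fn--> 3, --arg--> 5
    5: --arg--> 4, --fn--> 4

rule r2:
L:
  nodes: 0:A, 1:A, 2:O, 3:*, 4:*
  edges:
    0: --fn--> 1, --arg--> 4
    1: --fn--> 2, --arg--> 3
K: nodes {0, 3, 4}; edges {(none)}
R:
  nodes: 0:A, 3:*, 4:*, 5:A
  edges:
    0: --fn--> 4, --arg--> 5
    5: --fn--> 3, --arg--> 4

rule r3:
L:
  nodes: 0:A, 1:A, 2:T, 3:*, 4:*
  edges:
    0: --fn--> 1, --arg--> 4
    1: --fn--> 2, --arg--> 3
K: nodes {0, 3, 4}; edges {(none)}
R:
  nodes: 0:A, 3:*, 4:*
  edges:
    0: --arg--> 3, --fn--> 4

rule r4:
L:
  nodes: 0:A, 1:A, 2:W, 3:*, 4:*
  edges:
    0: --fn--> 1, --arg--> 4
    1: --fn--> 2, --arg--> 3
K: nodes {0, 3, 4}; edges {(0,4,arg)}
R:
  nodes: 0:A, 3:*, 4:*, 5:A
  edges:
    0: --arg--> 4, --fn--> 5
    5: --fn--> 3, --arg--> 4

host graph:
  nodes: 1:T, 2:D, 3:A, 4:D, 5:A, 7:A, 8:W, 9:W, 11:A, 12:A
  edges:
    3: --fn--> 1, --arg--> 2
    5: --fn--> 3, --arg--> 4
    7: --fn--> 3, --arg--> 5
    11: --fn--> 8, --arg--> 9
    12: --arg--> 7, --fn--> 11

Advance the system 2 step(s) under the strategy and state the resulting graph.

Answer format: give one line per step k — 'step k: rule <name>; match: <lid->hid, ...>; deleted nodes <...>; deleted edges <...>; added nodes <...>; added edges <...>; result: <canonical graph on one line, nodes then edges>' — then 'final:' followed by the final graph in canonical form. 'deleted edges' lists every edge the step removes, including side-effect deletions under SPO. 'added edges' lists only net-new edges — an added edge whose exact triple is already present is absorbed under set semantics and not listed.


step 1: rule r3; match: 0->5, 1->3, 2->1, 3->2, 4->4; deleted nodes 1, 3; deleted edges (3,1,fn); (3,2,arg); (5,3,fn); (5,4,arg); (7,3,fn); added nodes (none); added edges (5,2,arg); (5,4,fn); result: nodes: 2:D, 4:D, 5:A, 7:A, 8:W, 9:W, 11:A, 12:A edges: (5,2,arg); (5,4,fn); (7,5,arg); (11,8,fn); (11,9,arg); (12,7,arg); (12,11,fn)
step 2: rule r4; match: 0->12, 1->11, 2->8, 3->9, 4->7; deleted nodes 8, 11; deleted edges (11,8,fn); (11,9,arg); (12,11,fn); added nodes 13; added edges (12,13,fn); (13,7,arg); (13,9,fn); result: nodes: 2:D, 4:D, 5:A, 7:A, 9:W, 12:A, 13:A edges: (5,2,arg); (5,4,fn); (7,5,arg); (12,7,arg); (12,13,fn); (13,7,arg); (13,9,fn)
final:
nodes: 2:D, 4:D, 5:A, 7:A, 9:W, 12:A, 13:A
edges: (5,2,arg); (5,4,fn); (7,5,arg); (12,7,arg); (12,13,fn); (13,7,arg); (13,9,fn)


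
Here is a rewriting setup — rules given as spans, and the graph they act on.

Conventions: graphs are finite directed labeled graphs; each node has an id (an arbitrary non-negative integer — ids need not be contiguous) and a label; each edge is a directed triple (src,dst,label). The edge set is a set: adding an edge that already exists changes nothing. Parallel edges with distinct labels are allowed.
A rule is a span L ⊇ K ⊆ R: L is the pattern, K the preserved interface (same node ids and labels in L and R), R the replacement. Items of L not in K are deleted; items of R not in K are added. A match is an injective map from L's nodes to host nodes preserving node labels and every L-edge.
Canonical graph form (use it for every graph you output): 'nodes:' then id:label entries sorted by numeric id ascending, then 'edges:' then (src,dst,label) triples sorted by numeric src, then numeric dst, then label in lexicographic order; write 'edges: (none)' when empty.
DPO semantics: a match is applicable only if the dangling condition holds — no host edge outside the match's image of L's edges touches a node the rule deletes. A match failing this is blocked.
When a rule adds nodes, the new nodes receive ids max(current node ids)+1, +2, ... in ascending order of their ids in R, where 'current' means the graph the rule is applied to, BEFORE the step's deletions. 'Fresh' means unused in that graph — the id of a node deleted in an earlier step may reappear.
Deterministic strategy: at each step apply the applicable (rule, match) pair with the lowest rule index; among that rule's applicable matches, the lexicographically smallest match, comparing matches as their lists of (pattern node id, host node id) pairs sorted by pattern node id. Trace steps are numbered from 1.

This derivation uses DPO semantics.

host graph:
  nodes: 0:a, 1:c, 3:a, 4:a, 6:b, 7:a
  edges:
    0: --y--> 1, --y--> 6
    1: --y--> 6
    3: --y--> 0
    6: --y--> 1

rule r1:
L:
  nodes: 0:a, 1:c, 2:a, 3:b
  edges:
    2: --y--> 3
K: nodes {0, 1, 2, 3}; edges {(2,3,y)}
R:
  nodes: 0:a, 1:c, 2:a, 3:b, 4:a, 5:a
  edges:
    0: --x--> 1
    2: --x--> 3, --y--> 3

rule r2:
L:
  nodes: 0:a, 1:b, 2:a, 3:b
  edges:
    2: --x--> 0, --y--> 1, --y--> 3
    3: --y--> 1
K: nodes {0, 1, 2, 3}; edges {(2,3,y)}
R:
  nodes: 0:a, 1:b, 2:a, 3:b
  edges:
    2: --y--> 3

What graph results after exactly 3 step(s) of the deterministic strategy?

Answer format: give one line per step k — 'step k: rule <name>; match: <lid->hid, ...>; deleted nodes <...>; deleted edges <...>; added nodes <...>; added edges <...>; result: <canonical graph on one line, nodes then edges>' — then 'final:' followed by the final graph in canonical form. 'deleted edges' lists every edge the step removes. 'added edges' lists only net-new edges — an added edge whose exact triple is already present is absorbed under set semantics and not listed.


step 1: rule r1; match: 0->3, 1->1, 2->0, 3->6; deleted nodes (none); deleted edges (none); added nodes 8, 9; added edges (0,6,x); (3,1,x); result: nodes: 0:a, 1:c, 3:a, 4:a, 6:b, 7:a, 8:a, 9:a edges: (0,1,y); (0,6,x); (0,6,y); (1,6,y); (3,0,y); (3,1,x); (6,1,y)
step 2: rule r1; match: 0->3, 1->1, 2->0, 3->6; deleted nodes (none); deleted edges (none); added nodes 10, 11; added edges (none); result: nodes: 0:a, 1:c, 3:a, 4:a, 6:b, 7:a, 8:a, 9:a, 10:a, 11:a edges: (0,1,y); (0,6,x); (0,6,y); (1,6,y); (3,0,y); (3,1,x); (6,1,y)
step 3: rule r1; match: 0->3, 1->1, 2->0, 3->6; deleted nodes (none); deleted edges (none); added nodes 12, 13; added edges (none); result: nodes: 0:a, 1:c, 3:a, 4:a, 6:b, 7:a, 8:a, 9:a, 10:a, 11:a, 12:a, 13:a edges: (0,1,y); (0,6,x); (0,6,y); (1,6,y); (3,0,y); (3,1,x); (6,1,y)
final:
nodes: 0:a, 1:c, 3:a, 4:a, 6:b, 7:a, 8:a, 9:a, 10:a, 11:a, 12:a, 13:a
edges: (0,1,y); (0,6,x); (0,6,y); (1,6,y); (3,0,y); (3,1,x); (6,1,y)


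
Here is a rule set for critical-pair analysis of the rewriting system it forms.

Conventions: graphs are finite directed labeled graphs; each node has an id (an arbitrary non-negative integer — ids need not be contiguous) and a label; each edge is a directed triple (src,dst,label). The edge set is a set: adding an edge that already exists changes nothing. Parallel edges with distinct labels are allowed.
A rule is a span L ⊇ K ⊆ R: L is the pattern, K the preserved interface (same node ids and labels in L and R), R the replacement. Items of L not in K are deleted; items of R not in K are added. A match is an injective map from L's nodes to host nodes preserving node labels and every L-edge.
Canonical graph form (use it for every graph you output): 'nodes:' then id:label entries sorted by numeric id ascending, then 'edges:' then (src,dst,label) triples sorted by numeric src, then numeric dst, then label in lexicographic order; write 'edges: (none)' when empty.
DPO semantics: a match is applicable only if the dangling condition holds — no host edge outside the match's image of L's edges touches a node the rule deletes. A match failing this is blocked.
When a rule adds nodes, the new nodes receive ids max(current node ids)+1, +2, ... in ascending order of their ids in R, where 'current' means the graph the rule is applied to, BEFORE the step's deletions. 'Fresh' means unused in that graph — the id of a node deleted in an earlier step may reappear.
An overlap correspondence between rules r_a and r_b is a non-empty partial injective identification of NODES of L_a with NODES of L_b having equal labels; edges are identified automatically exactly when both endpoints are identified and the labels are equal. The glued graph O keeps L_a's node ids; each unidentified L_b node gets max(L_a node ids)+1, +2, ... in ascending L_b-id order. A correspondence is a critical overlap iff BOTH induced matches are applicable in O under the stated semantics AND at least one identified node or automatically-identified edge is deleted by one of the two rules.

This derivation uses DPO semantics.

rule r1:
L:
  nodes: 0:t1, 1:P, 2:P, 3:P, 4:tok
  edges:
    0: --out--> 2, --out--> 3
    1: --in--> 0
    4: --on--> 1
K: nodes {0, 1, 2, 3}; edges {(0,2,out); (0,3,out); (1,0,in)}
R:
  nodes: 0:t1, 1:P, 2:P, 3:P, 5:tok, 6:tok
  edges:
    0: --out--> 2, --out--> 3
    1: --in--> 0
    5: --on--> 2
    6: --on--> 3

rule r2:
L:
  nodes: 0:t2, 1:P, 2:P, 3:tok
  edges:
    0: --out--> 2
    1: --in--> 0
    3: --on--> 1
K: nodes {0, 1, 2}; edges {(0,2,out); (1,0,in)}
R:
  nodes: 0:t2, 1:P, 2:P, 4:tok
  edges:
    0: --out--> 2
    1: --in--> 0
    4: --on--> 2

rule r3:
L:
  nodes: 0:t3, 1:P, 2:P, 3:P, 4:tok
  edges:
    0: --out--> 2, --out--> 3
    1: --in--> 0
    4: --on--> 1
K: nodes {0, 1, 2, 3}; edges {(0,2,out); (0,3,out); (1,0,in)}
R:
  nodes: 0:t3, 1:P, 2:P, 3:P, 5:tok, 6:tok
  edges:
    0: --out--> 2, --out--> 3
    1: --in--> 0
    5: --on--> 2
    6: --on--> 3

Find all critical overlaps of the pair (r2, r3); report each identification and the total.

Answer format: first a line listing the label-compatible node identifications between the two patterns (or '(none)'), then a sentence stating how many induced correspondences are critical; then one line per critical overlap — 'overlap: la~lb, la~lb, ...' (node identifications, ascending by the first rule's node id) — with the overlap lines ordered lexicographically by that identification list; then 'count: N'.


label-compatible node identifications between L(r2) and L(r3): 1~1, 1~2, 1~3, 2~1, 2~2, 2~3, 3~4
3 of the induced correspondences are critical overlaps of r2 and r3.
overlap: 1~1, 2~2, 3~4
overlap: 1~1, 2~3, 3~4
overlap: 1~1, 3~4
count: 3
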